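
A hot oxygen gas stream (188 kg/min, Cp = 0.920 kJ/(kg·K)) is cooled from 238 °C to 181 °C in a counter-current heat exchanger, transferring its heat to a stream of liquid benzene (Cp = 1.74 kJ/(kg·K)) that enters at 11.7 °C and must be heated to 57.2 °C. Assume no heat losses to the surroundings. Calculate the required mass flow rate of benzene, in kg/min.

Heat released by hot stream: Q = 188 × 0.920 × (238 − 181) = 9858.7 kJ/min
Energy balance on cold side (adiabatic exchanger): Q = ṁ_c·Cp_c·(T_c,out − T_c,in)
ṁ_c = 9858.7 / [1.74 × (57.2 − 11.7)] = 124.53 kg/min

ṁ_c = 125 kg/min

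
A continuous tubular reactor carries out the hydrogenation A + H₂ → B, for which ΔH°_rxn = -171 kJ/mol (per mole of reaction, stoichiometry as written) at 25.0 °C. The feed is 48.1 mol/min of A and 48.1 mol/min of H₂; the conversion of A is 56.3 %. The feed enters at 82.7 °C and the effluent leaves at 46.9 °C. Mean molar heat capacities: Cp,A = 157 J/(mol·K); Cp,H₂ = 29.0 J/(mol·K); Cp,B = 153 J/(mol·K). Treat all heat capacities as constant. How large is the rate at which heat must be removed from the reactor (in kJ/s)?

Extent of reaction ξ = 0.563 × 48.1 = 27.08 mol/min
Reaction term: ξ·ΔH°_rxn = 27.08 × -171 = -4630.7 kJ/min
Sensible, feed 82.7→25 °C: -516.22 kJ/min
Outlet flows (mol/min): A 21.02, H₂ 21.02, B 27.08
Sensible, products 25→46.9 °C: 176.36 kJ/min
Q = ΔH = -4970.6 kJ/min = -82.843 kW
Heat removed = 82.843 kJ/s

Q_out = 82.8 kJ/s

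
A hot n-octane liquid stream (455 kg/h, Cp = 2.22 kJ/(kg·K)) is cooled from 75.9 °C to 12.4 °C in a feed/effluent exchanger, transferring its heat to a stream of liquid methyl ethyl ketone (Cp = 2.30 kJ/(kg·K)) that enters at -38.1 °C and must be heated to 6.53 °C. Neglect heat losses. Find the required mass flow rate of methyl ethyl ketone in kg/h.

Heat released by hot stream: Q = 455 × 2.22 × (75.9 − 12.4) = 64141 kJ/h
Energy balance on cold side (adiabatic exchanger): Q = ṁ_c·Cp_c·(T_c,out − T_c,in)
ṁ_c = 64141 / [2.30 × (6.53 − -38.1)] = 624.86 kg/h

ṁ_c = 625 kg/h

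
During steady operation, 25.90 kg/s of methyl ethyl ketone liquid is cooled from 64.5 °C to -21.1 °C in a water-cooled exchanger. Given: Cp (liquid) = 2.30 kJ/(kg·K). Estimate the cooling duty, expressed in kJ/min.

Q_c = 306000 kJ/min

Q = ṁ·Cp·ΔT = 25.90 × 2.30 × (-21.1 − 64.5) = -5099.2 kJ/s
Cooling duty = 305950 kJ/min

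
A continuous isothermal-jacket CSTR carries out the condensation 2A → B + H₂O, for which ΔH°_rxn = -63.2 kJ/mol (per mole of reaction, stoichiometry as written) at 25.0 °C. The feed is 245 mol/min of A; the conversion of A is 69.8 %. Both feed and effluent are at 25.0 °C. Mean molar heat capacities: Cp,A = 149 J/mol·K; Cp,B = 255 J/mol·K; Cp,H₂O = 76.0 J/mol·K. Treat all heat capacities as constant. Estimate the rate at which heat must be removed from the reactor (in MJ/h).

Extent of reaction ξ = 0.698 × 245 / 2 = 85.505 mol/min
Reaction term: ξ·ΔH°_rxn = 85.505 × -63.2 = -5403.9 kJ/min
Q = ΔH = -5403.9 kJ/min = -90.065 kW
Heat removed = 324.23 MJ/h

Q_out = 324 MJ/h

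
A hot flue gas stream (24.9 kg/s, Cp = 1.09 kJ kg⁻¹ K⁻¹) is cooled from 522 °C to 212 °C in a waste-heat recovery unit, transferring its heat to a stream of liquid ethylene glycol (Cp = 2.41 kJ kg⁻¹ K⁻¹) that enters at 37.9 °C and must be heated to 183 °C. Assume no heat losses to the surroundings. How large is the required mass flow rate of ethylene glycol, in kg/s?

Heat released by hot stream: Q = 24.9 × 1.09 × (522 − 212) = 8413.7 kJ/s
Energy balance on cold side (adiabatic exchanger): Q = ṁ_c·Cp_c·(T_c,out − T_c,in)
ṁ_c = 8413.7 / [2.41 × (183 − 37.9)] = 24.06 kg/s

ṁ_c = 24.1 kg/s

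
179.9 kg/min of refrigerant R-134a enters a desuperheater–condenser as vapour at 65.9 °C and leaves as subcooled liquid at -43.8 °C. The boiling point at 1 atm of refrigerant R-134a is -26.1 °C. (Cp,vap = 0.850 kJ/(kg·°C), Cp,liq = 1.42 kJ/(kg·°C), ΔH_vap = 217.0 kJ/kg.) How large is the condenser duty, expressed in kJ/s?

vapour 65.9→-26.1 °C: -78.2 kJ/kg
condensation at -26.1 °C: -217 kJ/kg
liquid -26.1→-43.8 °C: -25.134 kJ/kg
Δh = -78.2 + -217 + -25.134 = -320.33 kJ/kg
Q = ṁ·Δh = 179.9 kg/min × -320.33 kJ/kg = -57628 kJ/min
|Q| = 960.47 kW

Q_c = 960 kJ/s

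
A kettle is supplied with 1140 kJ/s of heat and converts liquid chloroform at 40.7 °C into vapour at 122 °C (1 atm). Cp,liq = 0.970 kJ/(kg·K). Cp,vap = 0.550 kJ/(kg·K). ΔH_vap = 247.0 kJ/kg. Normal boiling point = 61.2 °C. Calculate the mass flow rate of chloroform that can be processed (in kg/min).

ṁ = 228 kg/min

Δh = 0.970×(61.2−40.7) + 247.0 + 0.550×(122−61.2) = 300.32 kJ/kg
Q = 1140 kJ/s = 1140 kJ/s = 68400 kJ/min
ṁ = Q/Δh = 68400 / 300.32 = 227.75 kg/min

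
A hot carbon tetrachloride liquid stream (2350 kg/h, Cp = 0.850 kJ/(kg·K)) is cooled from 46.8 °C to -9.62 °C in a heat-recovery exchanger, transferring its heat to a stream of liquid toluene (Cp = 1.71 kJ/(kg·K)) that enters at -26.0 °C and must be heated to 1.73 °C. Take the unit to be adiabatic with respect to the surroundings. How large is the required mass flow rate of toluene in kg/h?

Heat released by hot stream: Q = 2350 × 0.850 × (46.8 − -9.62) = 112700 kJ/h
Energy balance on cold side (adiabatic exchanger): Q = ṁ_c·Cp_c·(T_c,out − T_c,in)
ṁ_c = 112700 / [1.71 × (1.73 − -26.0)] = 2376.7 kg/h

ṁ_c = 2380 kg/h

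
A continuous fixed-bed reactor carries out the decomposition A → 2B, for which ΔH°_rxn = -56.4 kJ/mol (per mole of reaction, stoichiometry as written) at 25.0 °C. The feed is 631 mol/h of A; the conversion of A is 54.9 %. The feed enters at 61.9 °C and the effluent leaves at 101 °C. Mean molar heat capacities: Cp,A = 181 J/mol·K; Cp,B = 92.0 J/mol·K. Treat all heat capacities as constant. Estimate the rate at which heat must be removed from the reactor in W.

Extent of reaction ξ = 0.549 × 631 = 346.42 mol/h
Reaction term: ξ·ΔH°_rxn = 346.42 × -56.4 = -19538 kJ/h
Sensible, feed 61.9→25 °C: -4214.4 kJ/h
Outlet flows (mol/h): A 284.58, B 692.84
Sensible, products 25→101 °C: 8759 kJ/h
Q = ΔH = -14993 kJ/h = -4.1648 kW
Heat removed = 4164.8 W

Q_out = 4160 W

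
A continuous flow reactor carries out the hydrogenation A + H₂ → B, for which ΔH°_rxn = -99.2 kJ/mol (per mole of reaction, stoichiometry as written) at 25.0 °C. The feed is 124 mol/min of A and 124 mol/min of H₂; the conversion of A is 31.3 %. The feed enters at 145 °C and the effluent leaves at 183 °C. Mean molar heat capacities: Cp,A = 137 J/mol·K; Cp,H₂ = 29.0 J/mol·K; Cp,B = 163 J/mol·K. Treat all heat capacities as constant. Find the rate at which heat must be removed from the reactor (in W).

Q_out = 51400 W

Extent of reaction ξ = 0.313 × 124 = 38.812 mol/min
Reaction term: ξ·ΔH°_rxn = 38.812 × -99.2 = -3850.2 kJ/min
Sensible, feed 145→25 °C: -2470.1 kJ/min
Outlet flows (mol/min): A 85.188, H₂ 85.188, B 38.812
Sensible, products 25→183 °C: 3233.9 kJ/min
Q = ΔH = -3086.4 kJ/min = -51.439 kW
Heat removed = 51439 W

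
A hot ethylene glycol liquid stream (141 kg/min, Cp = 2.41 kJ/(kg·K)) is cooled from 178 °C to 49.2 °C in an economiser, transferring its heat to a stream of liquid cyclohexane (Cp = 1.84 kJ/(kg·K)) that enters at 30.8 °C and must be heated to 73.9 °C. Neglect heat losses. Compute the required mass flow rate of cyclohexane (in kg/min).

ṁ_c = 552 kg/min

Heat released by hot stream: Q = 141 × 2.41 × (178 − 49.2) = 43768 kJ/min
Energy balance on cold side (adiabatic exchanger): Q = ṁ_c·Cp_c·(T_c,out − T_c,in)
ṁ_c = 43768 / [1.84 × (73.9 − 30.8)] = 551.9 kg/min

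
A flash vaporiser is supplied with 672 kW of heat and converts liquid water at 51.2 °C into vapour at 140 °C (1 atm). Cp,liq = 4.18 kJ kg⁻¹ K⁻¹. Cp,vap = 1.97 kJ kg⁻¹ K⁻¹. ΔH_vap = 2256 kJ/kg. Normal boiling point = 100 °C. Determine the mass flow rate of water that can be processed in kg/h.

Δh = 4.18×(100−51.2) + 2256 + 1.97×(140−100) = 2538.8 kJ/kg
Q = 672 kW = 672 kJ/s = 2.4192e+06 kJ/h
ṁ = Q/Δh = 2.4192e+06 / 2538.8 = 952.9 kg/h

ṁ = 953 kg/h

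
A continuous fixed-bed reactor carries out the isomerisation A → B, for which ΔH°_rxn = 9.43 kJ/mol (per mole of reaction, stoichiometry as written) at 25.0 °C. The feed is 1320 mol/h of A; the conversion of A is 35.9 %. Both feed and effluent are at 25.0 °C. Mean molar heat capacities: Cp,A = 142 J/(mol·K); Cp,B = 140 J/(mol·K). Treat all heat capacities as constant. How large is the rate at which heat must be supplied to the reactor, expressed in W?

Q_in = 1240 W

Extent of reaction ξ = 0.359 × 1320 = 473.88 mol/h
Reaction term: ξ·ΔH°_rxn = 473.88 × 9.43 = 4468.7 kJ/h
Q = ΔH = 4468.7 kJ/h = 1.2413 kW
Heat supplied = 1241.3 W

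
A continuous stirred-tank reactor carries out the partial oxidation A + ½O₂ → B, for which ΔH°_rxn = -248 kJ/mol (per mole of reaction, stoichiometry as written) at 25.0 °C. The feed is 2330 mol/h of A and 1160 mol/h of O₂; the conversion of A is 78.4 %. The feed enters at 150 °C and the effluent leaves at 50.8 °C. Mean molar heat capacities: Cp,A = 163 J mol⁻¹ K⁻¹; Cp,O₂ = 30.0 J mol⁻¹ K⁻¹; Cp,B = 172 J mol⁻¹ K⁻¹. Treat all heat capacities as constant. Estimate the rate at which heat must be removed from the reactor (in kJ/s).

Q_out = 137 kJ/s

Extent of reaction ξ = 0.784 × 2330 = 1826.7 mol/h
Reaction term: ξ·ΔH°_rxn = 1826.7 × -248 = -453030 kJ/h
Sensible, feed 150→25 °C: -51824 kJ/h
Outlet flows (mol/h): A 503.28, O₂ 246.64, B 1826.7
Sensible, products 25→50.8 °C: 10414 kJ/h
Q = ΔH = -494440 kJ/h = -137.34 kW
Heat removed = 137.34 kJ/s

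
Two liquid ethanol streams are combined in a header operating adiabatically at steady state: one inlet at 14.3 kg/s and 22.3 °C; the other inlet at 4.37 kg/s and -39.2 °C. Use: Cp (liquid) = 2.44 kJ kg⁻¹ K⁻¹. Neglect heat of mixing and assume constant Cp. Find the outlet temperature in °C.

T_out = 7.90 °C

Adiabatic, steady state ⇒ Σ ṁᵢCp,ᵢ(T_out − Tᵢ) = 0
T_out = Σ ṁᵢCp,ᵢTᵢ / Σ ṁᵢCp,ᵢ
      = 360.11 / 45.555 = 7.905 °C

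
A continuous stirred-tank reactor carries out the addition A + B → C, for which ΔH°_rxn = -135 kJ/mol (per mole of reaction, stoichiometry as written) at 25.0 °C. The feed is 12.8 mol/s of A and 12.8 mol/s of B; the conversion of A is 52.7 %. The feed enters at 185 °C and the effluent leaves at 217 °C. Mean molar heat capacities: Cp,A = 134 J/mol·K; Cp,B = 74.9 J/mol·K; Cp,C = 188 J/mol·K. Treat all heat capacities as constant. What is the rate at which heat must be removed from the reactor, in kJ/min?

Extent of reaction ξ = 0.527 × 12.8 = 6.7456 mol/s
Reaction term: ξ·ΔH°_rxn = 6.7456 × -135 = -910.66 kJ/s
Sensible, feed 185→25 °C: -427.83 kJ/s
Outlet flows (mol/s): A 6.0544, B 6.0544, C 6.7456
Sensible, products 25→217 °C: 486.32 kJ/s
Q = ΔH = -852.16 kJ/s = -852.16 kW
Heat removed = 51130 kJ/min

Q_out = 51100 kJ/min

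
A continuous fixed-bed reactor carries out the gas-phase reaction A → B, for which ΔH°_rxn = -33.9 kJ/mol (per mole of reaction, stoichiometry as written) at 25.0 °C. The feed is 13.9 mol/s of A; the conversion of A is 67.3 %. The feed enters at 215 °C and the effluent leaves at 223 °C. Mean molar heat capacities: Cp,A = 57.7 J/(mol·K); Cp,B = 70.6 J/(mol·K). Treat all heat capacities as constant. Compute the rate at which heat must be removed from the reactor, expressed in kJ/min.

Q_out = 17200 kJ/min

Extent of reaction ξ = 0.673 × 13.9 = 9.3547 mol/s
Reaction term: ξ·ΔH°_rxn = 9.3547 × -33.9 = -317.12 kJ/s
Sensible, feed 215→25 °C: -152.39 kJ/s
Outlet flows (mol/s): A 4.5453, B 9.3547
Sensible, products 25→223 °C: 182.7 kJ/s
Q = ΔH = -286.81 kJ/s = -286.81 kW
Heat removed = 17209 kJ/min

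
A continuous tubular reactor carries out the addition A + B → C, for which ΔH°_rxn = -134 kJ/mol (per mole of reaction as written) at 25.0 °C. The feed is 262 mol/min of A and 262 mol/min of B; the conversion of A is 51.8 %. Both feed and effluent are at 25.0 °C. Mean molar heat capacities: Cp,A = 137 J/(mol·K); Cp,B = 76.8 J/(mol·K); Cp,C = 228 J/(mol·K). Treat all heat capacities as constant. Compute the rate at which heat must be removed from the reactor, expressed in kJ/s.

Extent of reaction ξ = 0.518 × 262 = 135.72 mol/min
Reaction term: ξ·ΔH°_rxn = 135.72 × -134 = -18186 kJ/min
Q = ΔH = -18186 kJ/min = -303.1 kW
Heat removed = 303.1 kJ/s

Q_out = 303 kJ/s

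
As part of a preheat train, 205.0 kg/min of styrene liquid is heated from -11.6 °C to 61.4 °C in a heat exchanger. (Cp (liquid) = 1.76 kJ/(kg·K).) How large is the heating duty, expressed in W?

Q = 439000 W

Q = ṁ·Cp·ΔT = 205.0 × 1.76 × (61.4 − -11.6) = 26338 kJ/min
Converting: 26338 / 60 s = 438.97 kW
Heating duty = 438970 W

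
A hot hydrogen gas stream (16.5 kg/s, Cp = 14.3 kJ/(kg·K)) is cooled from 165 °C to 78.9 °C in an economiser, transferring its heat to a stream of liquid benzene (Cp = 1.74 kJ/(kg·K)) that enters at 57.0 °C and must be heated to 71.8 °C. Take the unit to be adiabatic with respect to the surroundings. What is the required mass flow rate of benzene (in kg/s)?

Heat released by hot stream: Q = 16.5 × 14.3 × (165 − 78.9) = 20315 kJ/s
Energy balance on cold side (adiabatic exchanger): Q = ṁ_c·Cp_c·(T_c,out − T_c,in)
ṁ_c = 20315 / [1.74 × (71.8 − 57.0)] = 788.88 kg/s

ṁ_c = 789 kg/s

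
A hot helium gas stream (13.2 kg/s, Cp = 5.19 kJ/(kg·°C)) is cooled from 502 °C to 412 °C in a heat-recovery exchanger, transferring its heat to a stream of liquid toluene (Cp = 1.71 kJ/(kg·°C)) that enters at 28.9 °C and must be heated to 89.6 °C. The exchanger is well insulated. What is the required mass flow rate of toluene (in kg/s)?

Heat released by hot stream: Q = 13.2 × 5.19 × (502 − 412) = 6165.7 kJ/s
Energy balance on cold side (adiabatic exchanger): Q = ṁ_c·Cp_c·(T_c,out − T_c,in)
ṁ_c = 6165.7 / [1.71 × (89.6 − 28.9)] = 59.402 kg/s

ṁ_c = 59.4 kg/s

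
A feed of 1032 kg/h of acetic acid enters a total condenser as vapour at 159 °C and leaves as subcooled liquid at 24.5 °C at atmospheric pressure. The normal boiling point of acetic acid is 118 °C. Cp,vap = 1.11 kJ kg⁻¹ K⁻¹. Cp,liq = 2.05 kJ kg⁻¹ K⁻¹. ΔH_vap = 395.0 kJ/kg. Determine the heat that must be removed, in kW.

Q_c = 181 kW

vapour 159→118 °C: -45.51 kJ/kg
condensation at 118 °C: -395 kJ/kg
liquid 118→24.5 °C: -191.67 kJ/kg
Δh = -45.51 + -395 + -191.67 = -632.18 kJ/kg
Q = ṁ·Δh = 1032 kg/h × -632.18 kJ/kg = -652410 kJ/h
|Q| = 181.23 kW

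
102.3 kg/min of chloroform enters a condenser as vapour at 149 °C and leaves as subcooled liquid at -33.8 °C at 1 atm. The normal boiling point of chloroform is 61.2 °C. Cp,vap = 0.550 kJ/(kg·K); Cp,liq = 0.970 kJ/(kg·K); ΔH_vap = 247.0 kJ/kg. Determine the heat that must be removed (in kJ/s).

Q_c = 661 kJ/s

vapour 149→61.2 °C: -48.29 kJ/kg
condensation at 61.2 °C: -247 kJ/kg
liquid 61.2→-33.8 °C: -92.15 kJ/kg
Δh = -48.29 + -247 + -92.15 = -387.44 kJ/kg
Q = ṁ·Δh = 102.3 kg/min × -387.44 kJ/kg = -39635 kJ/min
|Q| = 660.59 kW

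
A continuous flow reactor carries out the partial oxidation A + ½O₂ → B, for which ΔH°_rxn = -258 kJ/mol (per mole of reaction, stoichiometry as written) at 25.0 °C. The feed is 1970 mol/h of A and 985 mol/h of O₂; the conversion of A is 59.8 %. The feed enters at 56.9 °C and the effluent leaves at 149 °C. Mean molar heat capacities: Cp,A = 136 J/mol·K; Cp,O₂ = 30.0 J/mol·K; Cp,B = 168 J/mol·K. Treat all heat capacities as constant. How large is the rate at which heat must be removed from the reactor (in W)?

Q_out = 76100 W

Extent of reaction ξ = 0.598 × 1970 = 1178.1 mol/h
Reaction term: ξ·ΔH°_rxn = 1178.1 × -258 = -303940 kJ/h
Sensible, feed 56.9→25 °C: -9489.3 kJ/h
Outlet flows (mol/h): A 791.94, O₂ 395.97, B 1178.1
Sensible, products 25→149 °C: 39370 kJ/h
Q = ΔH = -274060 kJ/h = -76.128 kW
Heat removed = 76128 W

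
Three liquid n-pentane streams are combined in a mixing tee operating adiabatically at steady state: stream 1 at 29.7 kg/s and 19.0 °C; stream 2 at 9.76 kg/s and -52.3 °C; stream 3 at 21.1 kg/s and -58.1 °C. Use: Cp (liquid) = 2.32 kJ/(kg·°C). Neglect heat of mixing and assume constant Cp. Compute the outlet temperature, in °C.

Energy balance with Q = 0: Σ ṁᵢCp,ᵢ(T_out − Tᵢ) = 0
T_out = Σ ṁᵢCp,ᵢTᵢ / Σ ṁᵢCp,ᵢ
      = -2719.2 / 140.5 = -19.354 °C

T_out = -19.4 °C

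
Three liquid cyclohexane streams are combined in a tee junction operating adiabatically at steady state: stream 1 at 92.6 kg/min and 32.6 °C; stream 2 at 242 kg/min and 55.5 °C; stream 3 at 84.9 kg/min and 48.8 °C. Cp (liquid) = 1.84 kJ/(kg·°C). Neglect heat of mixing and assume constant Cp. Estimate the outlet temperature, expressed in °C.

T_out = 49.1 °C

Adiabatic, steady state ⇒ Σ ṁᵢCp,ᵢ(T_out − Tᵢ) = 0
T_out = Σ ṁᵢCp,ᵢTᵢ / Σ ṁᵢCp,ᵢ
      = 37891 / 771.88 = 49.089 °C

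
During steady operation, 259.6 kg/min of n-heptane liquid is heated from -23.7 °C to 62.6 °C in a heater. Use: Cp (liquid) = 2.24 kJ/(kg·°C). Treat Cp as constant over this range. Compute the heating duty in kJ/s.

Q = ṁ·Cp·ΔT = 259.6 × 2.24 × (62.6 − -23.7) = 50184 kJ/min
Converting: 50184 / 60 s = 836.4 kW

Q = 836 kJ/s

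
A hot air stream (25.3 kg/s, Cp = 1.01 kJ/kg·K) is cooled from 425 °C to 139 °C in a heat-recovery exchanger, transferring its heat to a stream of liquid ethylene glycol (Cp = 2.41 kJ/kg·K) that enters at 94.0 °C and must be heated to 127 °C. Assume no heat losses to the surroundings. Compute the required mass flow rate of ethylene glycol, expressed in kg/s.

Heat released by hot stream: Q = 25.3 × 1.01 × (425 − 139) = 7308.2 kJ/s
Energy balance on cold side (adiabatic exchanger): Q = ṁ_c·Cp_c·(T_c,out − T_c,in)
ṁ_c = 7308.2 / [2.41 × (127 − 94.0)] = 91.892 kg/s

ṁ_c = 91.9 kg/s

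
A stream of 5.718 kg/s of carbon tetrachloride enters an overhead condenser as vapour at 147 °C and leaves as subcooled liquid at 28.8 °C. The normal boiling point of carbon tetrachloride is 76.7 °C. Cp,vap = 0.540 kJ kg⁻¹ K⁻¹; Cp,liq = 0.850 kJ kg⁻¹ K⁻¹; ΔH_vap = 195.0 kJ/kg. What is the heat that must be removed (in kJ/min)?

vapour 147→76.7 °C: -37.962 kJ/kg
condensation at 76.7 °C: -195 kJ/kg
liquid 76.7→28.8 °C: -40.715 kJ/kg
Δh = -37.962 + -195 + -40.715 = -273.68 kJ/kg
Q = ṁ·Δh = 5.718 kg/s × -273.68 kJ/kg = -1564.9 kJ/s
|Q| = 1564.9 kW = 93893 kJ/min

Q_c = 93900 kJ/min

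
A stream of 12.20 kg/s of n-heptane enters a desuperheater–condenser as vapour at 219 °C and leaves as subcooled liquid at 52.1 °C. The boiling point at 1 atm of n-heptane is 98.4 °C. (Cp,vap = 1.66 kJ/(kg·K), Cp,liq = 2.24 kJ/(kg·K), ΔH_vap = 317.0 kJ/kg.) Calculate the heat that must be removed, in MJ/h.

Q_c = 27300 MJ/h

vapour 219→98.4 °C: -200.2 kJ/kg
condensation at 98.4 °C: -317 kJ/kg
liquid 98.4→52.1 °C: -103.71 kJ/kg
Δh = -200.2 + -317 + -103.71 = -620.91 kJ/kg
Q = ṁ·Δh = 12.20 kg/s × -620.91 kJ/kg = -7575.1 kJ/s
|Q| = 7575.1 kW = 27270 MJ/h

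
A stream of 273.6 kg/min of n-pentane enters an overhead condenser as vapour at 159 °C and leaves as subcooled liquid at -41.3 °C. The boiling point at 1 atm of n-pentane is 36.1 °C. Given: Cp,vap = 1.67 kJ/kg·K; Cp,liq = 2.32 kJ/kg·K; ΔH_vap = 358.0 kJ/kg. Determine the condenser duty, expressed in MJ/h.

vapour 159→36.1 °C: -205.24 kJ/kg
condensation at 36.1 °C: -358 kJ/kg
liquid 36.1→-41.3 °C: -179.57 kJ/kg
Δh = -205.24 + -358 + -179.57 = -742.81 kJ/kg
Q = ṁ·Δh = 273.6 kg/min × -742.81 kJ/kg = -203230 kJ/min
|Q| = 3387.2 kW = 12194 MJ/h

Q_c = 12200 MJ/h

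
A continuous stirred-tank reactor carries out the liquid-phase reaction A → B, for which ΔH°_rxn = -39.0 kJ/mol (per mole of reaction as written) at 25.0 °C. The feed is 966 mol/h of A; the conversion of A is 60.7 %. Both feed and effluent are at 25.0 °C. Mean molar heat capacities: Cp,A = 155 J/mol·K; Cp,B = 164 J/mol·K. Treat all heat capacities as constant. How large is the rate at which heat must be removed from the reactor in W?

Extent of reaction ξ = 0.607 × 966 = 586.36 mol/h
Reaction term: ξ·ΔH°_rxn = 586.36 × -39.0 = -22868 kJ/h
Q = ΔH = -22868 kJ/h = -6.3523 kW
Heat removed = 6352.3 W

Q_out = 6350 W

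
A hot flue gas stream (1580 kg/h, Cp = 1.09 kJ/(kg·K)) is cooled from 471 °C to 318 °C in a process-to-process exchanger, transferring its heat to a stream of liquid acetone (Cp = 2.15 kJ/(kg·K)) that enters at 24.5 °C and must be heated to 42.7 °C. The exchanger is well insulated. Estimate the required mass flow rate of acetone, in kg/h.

ṁ_c = 6730 kg/h

Heat released by hot stream: Q = 1580 × 1.09 × (471 − 318) = 263500 kJ/h
Energy balance on cold side (adiabatic exchanger): Q = ṁ_c·Cp_c·(T_c,out − T_c,in)
ṁ_c = 263500 / [2.15 × (42.7 − 24.5)] = 6733.9 kg/h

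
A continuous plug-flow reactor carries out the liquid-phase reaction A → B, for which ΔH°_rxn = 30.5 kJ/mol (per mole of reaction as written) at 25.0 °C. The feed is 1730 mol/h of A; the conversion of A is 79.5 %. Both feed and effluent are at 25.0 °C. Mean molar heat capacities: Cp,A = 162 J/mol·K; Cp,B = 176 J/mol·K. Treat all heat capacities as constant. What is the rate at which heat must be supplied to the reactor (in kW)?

Extent of reaction ξ = 0.795 × 1730 = 1375.4 mol/h
Reaction term: ξ·ΔH°_rxn = 1375.4 × 30.5 = 41948 kJ/h
Q = ΔH = 41948 kJ/h = 11.652 kW
Heat supplied = 11.652 kW

Q_in = 11.7 kW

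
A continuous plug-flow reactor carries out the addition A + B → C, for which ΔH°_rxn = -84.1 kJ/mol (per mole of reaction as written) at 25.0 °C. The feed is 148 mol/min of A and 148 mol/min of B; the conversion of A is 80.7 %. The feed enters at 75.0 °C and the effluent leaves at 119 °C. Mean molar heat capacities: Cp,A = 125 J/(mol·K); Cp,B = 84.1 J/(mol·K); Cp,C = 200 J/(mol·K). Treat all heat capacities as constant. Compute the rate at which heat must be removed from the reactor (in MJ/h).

Extent of reaction ξ = 0.807 × 148 = 119.44 mol/min
Reaction term: ξ·ΔH°_rxn = 119.44 × -84.1 = -10045 kJ/min
Sensible, feed 75.0→25 °C: -1547.3 kJ/min
Outlet flows (mol/min): A 28.564, B 28.564, C 119.44
Sensible, products 25→119 °C: 2806.8 kJ/min
Q = ΔH = -8785.1 kJ/min = -146.42 kW
Heat removed = 527.1 MJ/h

Q_out = 527 MJ/h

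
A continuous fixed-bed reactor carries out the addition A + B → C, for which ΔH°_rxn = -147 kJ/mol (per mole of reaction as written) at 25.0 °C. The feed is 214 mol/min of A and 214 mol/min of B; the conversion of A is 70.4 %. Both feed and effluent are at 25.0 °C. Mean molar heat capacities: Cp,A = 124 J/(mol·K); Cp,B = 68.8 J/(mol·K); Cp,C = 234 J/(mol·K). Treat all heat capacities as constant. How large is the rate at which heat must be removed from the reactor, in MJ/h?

Extent of reaction ξ = 0.704 × 214 = 150.66 mol/min
Reaction term: ξ·ΔH°_rxn = 150.66 × -147 = -22146 kJ/min
Q = ΔH = -22146 kJ/min = -369.11 kW
Heat removed = 1328.8 MJ/h

Q_out = 1330 MJ/h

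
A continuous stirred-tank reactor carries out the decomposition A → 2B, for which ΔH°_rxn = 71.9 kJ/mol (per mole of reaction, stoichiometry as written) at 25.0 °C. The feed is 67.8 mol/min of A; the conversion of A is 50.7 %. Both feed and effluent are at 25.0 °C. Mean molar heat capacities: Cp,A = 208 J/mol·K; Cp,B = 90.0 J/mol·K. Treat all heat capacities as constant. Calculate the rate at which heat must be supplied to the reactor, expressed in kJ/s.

Extent of reaction ξ = 0.507 × 67.8 = 34.375 mol/min
Reaction term: ξ·ΔH°_rxn = 34.375 × 71.9 = 2471.5 kJ/min
Q = ΔH = 2471.5 kJ/min = 41.192 kW
Heat supplied = 41.192 kJ/s

Q_in = 41.2 kJ/s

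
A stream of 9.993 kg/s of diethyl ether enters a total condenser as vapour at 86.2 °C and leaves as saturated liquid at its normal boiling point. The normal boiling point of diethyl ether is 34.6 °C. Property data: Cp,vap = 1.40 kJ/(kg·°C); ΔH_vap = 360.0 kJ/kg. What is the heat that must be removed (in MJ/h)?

Q_c = 15500 MJ/h

vapour 86.2→34.6 °C: -72.24 kJ/kg
condensation at 34.6 °C: -360 kJ/kg
Δh = -72.24 + -360 = -432.24 kJ/kg
Q = ṁ·Δh = 9.993 kg/s × -432.24 kJ/kg = -4319.4 kJ/s
|Q| = 4319.4 kW = 15550 MJ/h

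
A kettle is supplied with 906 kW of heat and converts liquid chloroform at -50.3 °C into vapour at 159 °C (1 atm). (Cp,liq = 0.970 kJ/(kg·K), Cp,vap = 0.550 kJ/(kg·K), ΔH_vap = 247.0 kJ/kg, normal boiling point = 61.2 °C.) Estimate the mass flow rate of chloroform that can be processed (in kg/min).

ṁ = 133 kg/min

Δh = 0.970×(61.2−-50.3) + 247.0 + 0.550×(159−61.2) = 408.94 kJ/kg
Q = 906 kW = 906 kJ/s = 54360 kJ/min
ṁ = Q/Δh = 54360 / 408.94 = 132.93 kg/min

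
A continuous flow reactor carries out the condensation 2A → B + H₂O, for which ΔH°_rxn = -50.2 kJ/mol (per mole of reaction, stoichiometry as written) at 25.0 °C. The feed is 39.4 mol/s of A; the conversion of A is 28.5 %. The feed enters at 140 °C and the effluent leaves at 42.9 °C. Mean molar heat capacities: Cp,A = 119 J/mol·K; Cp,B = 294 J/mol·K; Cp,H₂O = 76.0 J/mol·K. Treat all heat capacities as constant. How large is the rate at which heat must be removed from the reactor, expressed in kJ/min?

Q_out = 43400 kJ/min

Extent of reaction ξ = 0.285 × 39.4 / 2 = 5.6145 mol/s
Reaction term: ξ·ΔH°_rxn = 5.6145 × -50.2 = -281.85 kJ/s
Sensible, feed 140→25 °C: -539.19 kJ/s
Outlet flows (mol/s): A 28.171, B 5.6145, H₂O 5.6145
Sensible, products 25→42.9 °C: 97.192 kJ/s
Q = ΔH = -723.85 kJ/s = -723.85 kW
Heat removed = 43431 kJ/min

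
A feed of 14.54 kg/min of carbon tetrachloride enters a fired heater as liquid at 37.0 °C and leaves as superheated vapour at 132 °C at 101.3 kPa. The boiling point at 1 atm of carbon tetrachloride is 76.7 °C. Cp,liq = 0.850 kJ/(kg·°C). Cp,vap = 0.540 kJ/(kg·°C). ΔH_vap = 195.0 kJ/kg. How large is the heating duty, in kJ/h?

Q = 226000 kJ/h

liquid 37.0→76.7 °C: 33.745 kJ/kg
vaporisation at 76.7 °C: 195 kJ/kg
vapour 76.7→132 °C: 29.862 kJ/kg
Δh = 33.745 + 195 + 29.862 = 258.61 kJ/kg
Q = ṁ·Δh = 14.54 kg/min × 258.61 kJ/kg = 3760.1 kJ/min
|Q| = 62.669 kW = 225610 kJ/h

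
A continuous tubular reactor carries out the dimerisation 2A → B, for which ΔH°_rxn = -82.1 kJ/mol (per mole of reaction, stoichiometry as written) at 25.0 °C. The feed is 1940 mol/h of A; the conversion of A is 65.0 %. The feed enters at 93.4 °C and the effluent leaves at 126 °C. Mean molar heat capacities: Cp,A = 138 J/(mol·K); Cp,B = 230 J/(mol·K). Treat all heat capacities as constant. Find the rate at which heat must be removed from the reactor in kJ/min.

Q_out = 766 kJ/min

Extent of reaction ξ = 0.650 × 1940 / 2 = 630.5 mol/h
Reaction term: ξ·ΔH°_rxn = 630.5 × -82.1 = -51764 kJ/h
Sensible, feed 93.4→25 °C: -18312 kJ/h
Outlet flows (mol/h): A 679, B 630.5
Sensible, products 25→126 °C: 24110 kJ/h
Q = ΔH = -45966 kJ/h = -12.768 kW
Heat removed = 766.09 kJ/min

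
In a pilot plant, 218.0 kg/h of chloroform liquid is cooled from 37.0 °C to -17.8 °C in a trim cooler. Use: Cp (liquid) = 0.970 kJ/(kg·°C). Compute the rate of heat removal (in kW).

Q = ṁ·Cp·ΔT = 218.0 × 0.970 × (-17.8 − 37.0) = -11588 kJ/h
Converting: 11588 / 3600 s = 3.2189 kW

Q_c = 3.22 kW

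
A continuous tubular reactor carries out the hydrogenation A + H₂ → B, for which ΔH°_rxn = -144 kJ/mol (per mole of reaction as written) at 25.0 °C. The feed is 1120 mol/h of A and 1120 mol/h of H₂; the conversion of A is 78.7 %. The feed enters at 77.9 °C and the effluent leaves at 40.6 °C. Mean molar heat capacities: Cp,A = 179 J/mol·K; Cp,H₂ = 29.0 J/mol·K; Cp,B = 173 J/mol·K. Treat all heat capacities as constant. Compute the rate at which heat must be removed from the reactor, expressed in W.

Extent of reaction ξ = 0.787 × 1120 = 881.44 mol/h
Reaction term: ξ·ΔH°_rxn = 881.44 × -144 = -126930 kJ/h
Sensible, feed 77.9→25 °C: -12324 kJ/h
Outlet flows (mol/h): A 238.56, H₂ 238.56, B 881.44
Sensible, products 25→40.6 °C: 3152.9 kJ/h
Q = ΔH = -136100 kJ/h = -37.805 kW
Heat removed = 37805 W

Q_out = 37800 W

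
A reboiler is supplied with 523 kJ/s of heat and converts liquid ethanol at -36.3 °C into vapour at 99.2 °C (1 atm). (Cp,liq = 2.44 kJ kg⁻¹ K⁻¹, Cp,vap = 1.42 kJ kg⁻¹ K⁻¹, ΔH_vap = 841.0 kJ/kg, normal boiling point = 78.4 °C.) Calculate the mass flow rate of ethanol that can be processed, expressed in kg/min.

ṁ = 27.3 kg/min

Δh = 2.44×(78.4−-36.3) + 841.0 + 1.42×(99.2−78.4) = 1150.4 kJ/kg
Q = 523 kJ/s = 523 kJ/s = 31380 kJ/min
ṁ = Q/Δh = 31380 / 1150.4 = 27.277 kg/min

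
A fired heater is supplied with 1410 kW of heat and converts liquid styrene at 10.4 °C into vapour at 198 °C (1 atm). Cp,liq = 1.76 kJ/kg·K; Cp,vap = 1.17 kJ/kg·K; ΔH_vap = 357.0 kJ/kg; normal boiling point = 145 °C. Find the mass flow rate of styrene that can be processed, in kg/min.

Δh = 1.76×(145−10.4) + 357.0 + 1.17×(198−145) = 655.91 kJ/kg
Q = 1410 kW = 1410 kJ/s = 84600 kJ/min
ṁ = Q/Δh = 84600 / 655.91 = 128.98 kg/min

ṁ = 129 kg/min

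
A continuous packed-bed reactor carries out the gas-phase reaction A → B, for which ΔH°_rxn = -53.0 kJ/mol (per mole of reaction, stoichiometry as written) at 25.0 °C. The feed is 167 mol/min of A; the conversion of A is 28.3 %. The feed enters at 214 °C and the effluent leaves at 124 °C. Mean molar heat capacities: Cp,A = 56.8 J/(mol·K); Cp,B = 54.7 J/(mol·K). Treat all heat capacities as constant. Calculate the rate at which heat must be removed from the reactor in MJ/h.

Q_out = 202 MJ/h

Extent of reaction ξ = 0.283 × 167 = 47.261 mol/min
Reaction term: ξ·ΔH°_rxn = 47.261 × -53.0 = -2504.8 kJ/min
Sensible, feed 214→25 °C: -1792.8 kJ/min
Outlet flows (mol/min): A 119.74, B 47.261
Sensible, products 25→124 °C: 929.25 kJ/min
Q = ΔH = -3368.4 kJ/min = -56.139 kW
Heat removed = 202.1 MJ/h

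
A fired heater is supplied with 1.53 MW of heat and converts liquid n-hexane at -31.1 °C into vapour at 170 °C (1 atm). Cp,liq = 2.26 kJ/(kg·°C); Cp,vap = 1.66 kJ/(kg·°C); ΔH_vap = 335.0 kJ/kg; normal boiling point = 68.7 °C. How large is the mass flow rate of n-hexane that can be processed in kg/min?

ṁ = 126 kg/min

Δh = 2.26×(68.7−-31.1) + 335.0 + 1.66×(170−68.7) = 728.71 kJ/kg
Q = 1.53 MW = 1530 kJ/s = 91800 kJ/min
ṁ = Q/Δh = 91800 / 728.71 = 125.98 kg/min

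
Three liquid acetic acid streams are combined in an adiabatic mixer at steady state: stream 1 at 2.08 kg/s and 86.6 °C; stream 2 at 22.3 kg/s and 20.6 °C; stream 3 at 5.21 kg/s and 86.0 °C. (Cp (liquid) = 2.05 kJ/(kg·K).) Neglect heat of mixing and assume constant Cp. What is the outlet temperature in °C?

T_out = 36.8 °C

Energy balance with Q = 0: Σ ṁᵢCp,ᵢ(T_out − Tᵢ) = 0
Σ ṁᵢCp,ᵢTᵢ = 2.08×2.05×86.6 + 22.3×2.05×20.6 + 5.21×2.05×86.0 = 2229.5
Σ ṁᵢCp,ᵢ = 2.08×2.05 + 22.3×2.05 + 5.21×2.05 = 60.659
T_out = 2229.5 / 60.659 = 36.755 °C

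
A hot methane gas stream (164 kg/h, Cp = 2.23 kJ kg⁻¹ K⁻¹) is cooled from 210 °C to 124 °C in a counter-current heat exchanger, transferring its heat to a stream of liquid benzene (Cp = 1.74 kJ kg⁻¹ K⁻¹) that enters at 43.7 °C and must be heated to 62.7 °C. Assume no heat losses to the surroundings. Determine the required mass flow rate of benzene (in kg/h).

ṁ_c = 951 kg/h

Heat released by hot stream: Q = 164 × 2.23 × (210 − 124) = 31452 kJ/h
Energy balance on cold side (adiabatic exchanger): Q = ṁ_c·Cp_c·(T_c,out − T_c,in)
ṁ_c = 31452 / [1.74 × (62.7 − 43.7)] = 951.36 kg/h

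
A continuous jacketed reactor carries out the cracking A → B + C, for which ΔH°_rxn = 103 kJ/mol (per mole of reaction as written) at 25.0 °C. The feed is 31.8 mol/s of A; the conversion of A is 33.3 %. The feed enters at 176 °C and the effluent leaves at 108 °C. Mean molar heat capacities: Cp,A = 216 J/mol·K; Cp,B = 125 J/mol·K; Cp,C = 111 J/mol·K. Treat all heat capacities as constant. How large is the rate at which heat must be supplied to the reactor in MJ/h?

Extent of reaction ξ = 0.333 × 31.8 = 10.589 mol/s
Reaction term: ξ·ΔH°_rxn = 10.589 × 103 = 1090.7 kJ/s
Sensible, feed 176→25 °C: -1037.2 kJ/s
Outlet flows (mol/s): A 21.211, B 10.589, C 10.589
Sensible, products 25→108 °C: 587.69 kJ/s
Q = ΔH = 641.21 kJ/s = 641.21 kW
Heat supplied = 2308.3 MJ/h

Q_in = 2310 MJ/h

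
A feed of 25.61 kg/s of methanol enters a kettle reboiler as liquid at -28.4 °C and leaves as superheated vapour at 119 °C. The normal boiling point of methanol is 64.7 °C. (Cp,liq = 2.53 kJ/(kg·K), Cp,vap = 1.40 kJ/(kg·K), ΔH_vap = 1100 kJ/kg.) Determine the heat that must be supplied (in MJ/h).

Q = 130000 MJ/h

liquid -28.4→64.7 °C: 235.54 kJ/kg
vaporisation at 64.7 °C: 1100 kJ/kg
vapour 64.7→119 °C: 76.02 kJ/kg
Δh = 235.54 + 1100 + 76.02 = 1411.6 kJ/kg
Q = ṁ·Δh = 25.61 kg/s × 1411.6 kJ/kg = 36150 kJ/s
|Q| = 36150 kW = 130140 MJ/h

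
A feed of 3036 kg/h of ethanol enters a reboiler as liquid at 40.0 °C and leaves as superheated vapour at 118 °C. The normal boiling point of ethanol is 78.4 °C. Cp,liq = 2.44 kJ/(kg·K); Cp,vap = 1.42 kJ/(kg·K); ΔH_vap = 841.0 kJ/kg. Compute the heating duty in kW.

liquid 40.0→78.4 °C: 93.696 kJ/kg
vaporisation at 78.4 °C: 841 kJ/kg
vapour 78.4→118 °C: 56.232 kJ/kg
Δh = 93.696 + 841 + 56.232 = 990.93 kJ/kg
Q = ṁ·Δh = 3036 kg/h × 990.93 kJ/kg = 3.0085e+06 kJ/h
|Q| = 835.68 kW

Q = 836 kW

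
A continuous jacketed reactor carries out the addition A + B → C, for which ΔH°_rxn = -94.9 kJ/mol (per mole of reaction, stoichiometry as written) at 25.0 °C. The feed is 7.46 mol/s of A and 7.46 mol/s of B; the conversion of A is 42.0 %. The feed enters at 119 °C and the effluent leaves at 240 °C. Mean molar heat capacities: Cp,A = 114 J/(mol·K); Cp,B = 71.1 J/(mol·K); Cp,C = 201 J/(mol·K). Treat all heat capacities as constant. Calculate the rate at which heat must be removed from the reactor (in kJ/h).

Extent of reaction ξ = 0.420 × 7.46 = 3.1332 mol/s
Reaction term: ξ·ΔH°_rxn = 3.1332 × -94.9 = -297.34 kJ/s
Sensible, feed 119→25 °C: -129.8 kJ/s
Outlet flows (mol/s): A 4.3268, B 4.3268, C 3.1332
Sensible, products 25→240 °C: 307.59 kJ/s
Q = ΔH = -119.55 kJ/s = -119.55 kW
Heat removed = 430370 kJ/h

Q_out = 430000 kJ/h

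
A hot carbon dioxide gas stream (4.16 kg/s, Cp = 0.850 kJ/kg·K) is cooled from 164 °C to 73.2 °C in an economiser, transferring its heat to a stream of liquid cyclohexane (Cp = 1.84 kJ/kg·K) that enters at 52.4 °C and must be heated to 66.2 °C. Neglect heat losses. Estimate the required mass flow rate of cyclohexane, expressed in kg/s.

ṁ_c = 12.6 kg/s

Heat released by hot stream: Q = 4.16 × 0.850 × (164 − 73.2) = 321.07 kJ/s
Energy balance on cold side (adiabatic exchanger): Q = ṁ_c·Cp_c·(T_c,out − T_c,in)
ṁ_c = 321.07 / [1.84 × (66.2 − 52.4)] = 12.644 kg/s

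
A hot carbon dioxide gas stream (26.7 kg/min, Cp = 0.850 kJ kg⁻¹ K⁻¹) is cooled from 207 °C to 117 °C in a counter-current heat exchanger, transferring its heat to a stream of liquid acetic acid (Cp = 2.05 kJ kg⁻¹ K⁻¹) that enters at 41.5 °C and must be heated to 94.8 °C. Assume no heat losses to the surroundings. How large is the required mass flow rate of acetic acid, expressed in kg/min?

Heat released by hot stream: Q = 26.7 × 0.850 × (207 − 117) = 2042.5 kJ/min
Energy balance on cold side (adiabatic exchanger): Q = ṁ_c·Cp_c·(T_c,out − T_c,in)
ṁ_c = 2042.5 / [2.05 × (94.8 − 41.5)] = 18.694 kg/min

ṁ_c = 18.7 kg/min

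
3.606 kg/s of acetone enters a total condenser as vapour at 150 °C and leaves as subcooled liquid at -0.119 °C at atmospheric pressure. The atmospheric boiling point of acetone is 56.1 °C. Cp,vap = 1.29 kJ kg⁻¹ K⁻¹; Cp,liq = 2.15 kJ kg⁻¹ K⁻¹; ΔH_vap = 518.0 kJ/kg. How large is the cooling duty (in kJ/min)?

Q_c = 164000 kJ/min

vapour 150→56.1 °C: -121.13 kJ/kg
condensation at 56.1 °C: -518 kJ/kg
liquid 56.1→-0.119 °C: -120.87 kJ/kg
Δh = -121.13 + -518 + -120.87 = -760 kJ/kg
Q = ṁ·Δh = 3.606 kg/s × -760 kJ/kg = -2740.6 kJ/s
|Q| = 2740.6 kW = 164430 kJ/min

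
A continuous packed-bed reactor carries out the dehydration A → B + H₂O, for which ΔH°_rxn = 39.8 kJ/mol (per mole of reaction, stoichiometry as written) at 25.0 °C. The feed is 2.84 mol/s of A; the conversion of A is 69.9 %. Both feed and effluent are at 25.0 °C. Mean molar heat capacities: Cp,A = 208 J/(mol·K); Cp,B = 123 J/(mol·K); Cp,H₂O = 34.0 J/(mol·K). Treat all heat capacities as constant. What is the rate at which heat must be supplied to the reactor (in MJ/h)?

Extent of reaction ξ = 0.699 × 2.84 = 1.9852 mol/s
Reaction term: ξ·ΔH°_rxn = 1.9852 × 39.8 = 79.009 kJ/s
Q = ΔH = 79.009 kJ/s = 79.009 kW
Heat supplied = 284.43 MJ/h

Q_in = 284 MJ/h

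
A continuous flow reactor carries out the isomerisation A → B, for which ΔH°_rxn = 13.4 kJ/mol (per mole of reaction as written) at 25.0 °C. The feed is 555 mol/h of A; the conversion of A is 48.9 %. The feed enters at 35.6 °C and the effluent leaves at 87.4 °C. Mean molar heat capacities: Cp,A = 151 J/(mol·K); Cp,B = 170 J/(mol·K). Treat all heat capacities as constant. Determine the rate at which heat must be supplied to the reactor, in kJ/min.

Q_in = 138 kJ/min

Extent of reaction ξ = 0.489 × 555 = 271.39 mol/h
Reaction term: ξ·ΔH°_rxn = 271.39 × 13.4 = 3636.7 kJ/h
Sensible, feed 35.6→25 °C: -888.33 kJ/h
Outlet flows (mol/h): A 283.61, B 271.39
Sensible, products 25→87.4 °C: 5551.2 kJ/h
Q = ΔH = 8299.6 kJ/h = 2.3054 kW
Heat supplied = 138.33 kJ/min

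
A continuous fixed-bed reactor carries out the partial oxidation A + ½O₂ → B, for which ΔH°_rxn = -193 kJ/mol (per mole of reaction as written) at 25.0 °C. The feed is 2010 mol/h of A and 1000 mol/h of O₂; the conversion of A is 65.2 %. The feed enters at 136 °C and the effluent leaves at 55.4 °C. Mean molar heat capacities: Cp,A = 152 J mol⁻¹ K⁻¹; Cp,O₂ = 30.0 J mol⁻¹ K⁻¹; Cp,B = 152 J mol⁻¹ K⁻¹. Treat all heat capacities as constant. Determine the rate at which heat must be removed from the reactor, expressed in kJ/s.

Q_out = 77.9 kJ/s

Extent of reaction ξ = 0.652 × 2010 = 1310.5 mol/h
Reaction term: ξ·ΔH°_rxn = 1310.5 × -193 = -252930 kJ/h
Sensible, feed 136→25 °C: -37243 kJ/h
Outlet flows (mol/h): A 699.48, O₂ 344.74, B 1310.5
Sensible, products 25→55.4 °C: 9602.2 kJ/h
Q = ΔH = -280570 kJ/h = -77.936 kW
Heat removed = 77.936 kJ/s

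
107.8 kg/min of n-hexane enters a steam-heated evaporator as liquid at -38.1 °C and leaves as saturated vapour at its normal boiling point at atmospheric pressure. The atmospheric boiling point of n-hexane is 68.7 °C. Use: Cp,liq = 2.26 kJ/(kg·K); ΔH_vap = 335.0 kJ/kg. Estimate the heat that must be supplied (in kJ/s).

liquid -38.1→68.7 °C: 241.37 kJ/kg
vaporisation at 68.7 °C: 335 kJ/kg
Δh = 241.37 + 335 = 576.37 kJ/kg
Q = ṁ·Δh = 107.8 kg/min × 576.37 kJ/kg = 62132 kJ/min
|Q| = 1035.5 kW

Q = 1040 kJ/s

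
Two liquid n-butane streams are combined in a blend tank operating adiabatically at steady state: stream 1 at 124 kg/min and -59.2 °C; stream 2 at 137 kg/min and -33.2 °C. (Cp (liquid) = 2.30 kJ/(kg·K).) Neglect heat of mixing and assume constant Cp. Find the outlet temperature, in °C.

Adiabatic, steady state ⇒ Σ ṁᵢCp,ᵢ(T_out − Tᵢ) = 0
Σ ṁᵢCp,ᵢTᵢ = 124×2.30×-59.2 + 137×2.30×-33.2 = -27345
Σ ṁᵢCp,ᵢ = 124×2.30 + 137×2.30 = 600.3
T_out = -27345 / 600.3 = -45.552 °C

T_out = -45.6 °C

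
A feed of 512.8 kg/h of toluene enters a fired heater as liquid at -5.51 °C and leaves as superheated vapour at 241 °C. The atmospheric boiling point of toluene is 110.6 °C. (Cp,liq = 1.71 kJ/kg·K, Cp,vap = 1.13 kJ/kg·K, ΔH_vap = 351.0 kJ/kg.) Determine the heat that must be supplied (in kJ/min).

liquid -5.51→110.6 °C: 198.55 kJ/kg
vaporisation at 110.6 °C: 351 kJ/kg
vapour 110.6→241 °C: 147.35 kJ/kg
Δh = 198.55 + 351 + 147.35 = 696.9 kJ/kg
Q = ṁ·Δh = 512.8 kg/h × 696.9 kJ/kg = 357370 kJ/h
|Q| = 99.27 kW = 5956.2 kJ/min

Q = 5960 kJ/min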